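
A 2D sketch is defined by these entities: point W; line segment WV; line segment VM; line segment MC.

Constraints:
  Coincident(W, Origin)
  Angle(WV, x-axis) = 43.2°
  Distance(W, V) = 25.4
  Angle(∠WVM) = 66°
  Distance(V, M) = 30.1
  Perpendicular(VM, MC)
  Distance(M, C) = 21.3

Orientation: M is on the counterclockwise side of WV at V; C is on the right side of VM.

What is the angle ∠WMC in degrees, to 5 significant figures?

139.57°

W is at the origin; WV runs at 43.2° with length 25.4, so V = 25.4·(cos 43.2°, sin 43.2°) = (18.516, 17.387). ∠WVM = 66.0°, so VM runs at 43.2° + (180° − 66.0°) = 157.20° from the x-axis; with |VM| = 30.1, M = V + 30.1·(cos 157.20°, sin 157.20°) = (-9.2323, 29.052). VM ⟂ MC; with |MC| = 21.3 on the right of VM, C = M + 21.3·(0.38752, 0.92186) = (-0.97820, 48.687). Then cos ∠WMC = MW·MC / (|MW||MC|), giving 139.57°.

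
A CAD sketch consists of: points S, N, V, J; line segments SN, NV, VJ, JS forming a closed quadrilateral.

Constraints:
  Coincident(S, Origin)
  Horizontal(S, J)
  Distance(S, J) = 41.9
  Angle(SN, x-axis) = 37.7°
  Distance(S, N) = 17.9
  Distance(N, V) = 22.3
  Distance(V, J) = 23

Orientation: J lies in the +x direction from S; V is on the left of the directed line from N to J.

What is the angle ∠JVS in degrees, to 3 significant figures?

78.1°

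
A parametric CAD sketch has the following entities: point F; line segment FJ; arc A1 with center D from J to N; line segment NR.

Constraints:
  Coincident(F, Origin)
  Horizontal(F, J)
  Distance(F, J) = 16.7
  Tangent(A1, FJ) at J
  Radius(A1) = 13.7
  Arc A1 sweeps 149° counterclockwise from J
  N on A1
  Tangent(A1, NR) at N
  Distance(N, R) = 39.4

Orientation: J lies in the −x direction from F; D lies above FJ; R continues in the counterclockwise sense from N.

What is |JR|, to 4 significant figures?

52.97

F is at the origin; F and J share the same y with |FJ| = 16.7 and J on the −x side, so J = (-16.70, 0.000). Tangency of A1 to FJ means the radius DJ is perpendicular to FJ, so D = J + (0, 13.7) = (-16.70, 13.70). On A1, J sits at bearing -90° from D; a 149° counterclockwise sweep puts N at bearing 59°, so N = D + 13.7·(cos 59°, sin 59°) = (-9.644, 25.44). A1 meets NR tangentially, so DN is at right angles to NR, so NR runs along (−sin 59°, cos 59°); with |NR| = 39.4, R = (-43.42, 45.74). Then |JR| = |R − J| = 52.97.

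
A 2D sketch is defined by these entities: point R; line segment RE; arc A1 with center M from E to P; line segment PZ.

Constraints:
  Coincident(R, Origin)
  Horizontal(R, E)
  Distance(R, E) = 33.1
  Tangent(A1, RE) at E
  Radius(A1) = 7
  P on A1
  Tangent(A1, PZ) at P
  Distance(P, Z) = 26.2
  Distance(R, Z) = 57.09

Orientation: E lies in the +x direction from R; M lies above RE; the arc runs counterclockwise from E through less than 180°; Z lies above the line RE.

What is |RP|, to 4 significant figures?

39.84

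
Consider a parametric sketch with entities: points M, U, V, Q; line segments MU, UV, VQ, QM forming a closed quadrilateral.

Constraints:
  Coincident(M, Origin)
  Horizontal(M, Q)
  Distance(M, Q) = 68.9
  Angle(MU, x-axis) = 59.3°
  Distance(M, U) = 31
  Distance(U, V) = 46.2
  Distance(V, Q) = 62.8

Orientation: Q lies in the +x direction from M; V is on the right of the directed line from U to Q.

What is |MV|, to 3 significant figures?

21.1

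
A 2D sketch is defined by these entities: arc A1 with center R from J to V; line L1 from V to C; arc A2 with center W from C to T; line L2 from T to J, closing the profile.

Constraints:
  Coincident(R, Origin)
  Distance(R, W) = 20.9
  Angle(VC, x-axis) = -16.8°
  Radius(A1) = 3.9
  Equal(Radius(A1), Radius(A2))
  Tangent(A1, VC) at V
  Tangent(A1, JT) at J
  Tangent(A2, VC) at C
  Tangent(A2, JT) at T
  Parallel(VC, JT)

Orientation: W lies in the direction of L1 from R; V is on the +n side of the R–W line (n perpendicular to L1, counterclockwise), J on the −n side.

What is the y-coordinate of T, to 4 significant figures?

-9.774

The slot axis is L1's direction at -16.8°, so u = (cos -16.8°, sin -16.8°) = (0.9573, -0.2890) and n = (−sin -16.8°, cos -16.8°) = (0.2890, 0.9573). R is at the origin and W lies 20.9 along u from R, so W = 20.9·u = (20.01, -6.041). Tangency of A1 to both parallel lines with radius 3.9 puts V and J at R ± 3.9·n: V = (1.127, 3.734), J = (-1.127, -3.734). Equal radii place C and T the same way about W: C = W + 3.9·n = (21.14, -2.307), T = W − 3.9·n = (18.88, -9.774). So T.y = -9.774.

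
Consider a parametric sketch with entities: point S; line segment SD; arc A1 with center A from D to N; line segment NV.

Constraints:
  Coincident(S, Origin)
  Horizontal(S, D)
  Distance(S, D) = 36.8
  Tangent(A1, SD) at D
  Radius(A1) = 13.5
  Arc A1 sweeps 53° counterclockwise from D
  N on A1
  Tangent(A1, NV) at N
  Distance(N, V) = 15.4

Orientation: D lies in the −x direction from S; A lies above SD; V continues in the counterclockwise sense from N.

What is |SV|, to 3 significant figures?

24.4

S is at the origin; SD is horizontal with |SD| = 36.8 and D on the −x side, so D = (-36.8, 0.00). Since A1 is tangent to SD there, AD ⟂ SD, so A = D + (0, 13.5) = (-36.8, 13.5). On A1, D sits at bearing -90° from A; a 53° counterclockwise sweep puts N at bearing -37°, so N = A + 13.5·(cos -37°, sin -37°) = (-26.0, 5.38). The tangent condition forces AN to be normal to NV, so NV runs along (−sin -37°, cos -37°); with |NV| = 15.4, V = (-16.8, 17.7). Then |SV| = |V − S| = 24.4.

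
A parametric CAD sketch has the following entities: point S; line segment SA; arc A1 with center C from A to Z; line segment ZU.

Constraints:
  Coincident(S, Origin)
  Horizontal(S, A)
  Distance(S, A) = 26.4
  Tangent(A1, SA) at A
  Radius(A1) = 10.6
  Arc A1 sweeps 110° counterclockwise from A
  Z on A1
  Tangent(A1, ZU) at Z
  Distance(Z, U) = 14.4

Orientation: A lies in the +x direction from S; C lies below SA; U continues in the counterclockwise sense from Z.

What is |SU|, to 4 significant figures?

35.03

S is at the origin; SA is horizontal with |SA| = 26.4 and A on the +x side, so A = (26.40, 0.000). Tangency of A1 to SA means the radius CA is perpendicular to SA, so C = A + (0, -10.6) = (26.40, -10.60). On A1, A sits at bearing 90° from C; a 110° counterclockwise sweep puts Z at bearing 200°, so Z = C + 10.6·(cos 200°, sin 200°) = (16.44, -14.23). A1 meets ZU tangentially, so CZ is at right angles to ZU, so ZU runs along (−sin 200°, cos 200°); with |ZU| = 14.4, U = (21.36, -27.76). Then |SU| = |U − S| = 35.03.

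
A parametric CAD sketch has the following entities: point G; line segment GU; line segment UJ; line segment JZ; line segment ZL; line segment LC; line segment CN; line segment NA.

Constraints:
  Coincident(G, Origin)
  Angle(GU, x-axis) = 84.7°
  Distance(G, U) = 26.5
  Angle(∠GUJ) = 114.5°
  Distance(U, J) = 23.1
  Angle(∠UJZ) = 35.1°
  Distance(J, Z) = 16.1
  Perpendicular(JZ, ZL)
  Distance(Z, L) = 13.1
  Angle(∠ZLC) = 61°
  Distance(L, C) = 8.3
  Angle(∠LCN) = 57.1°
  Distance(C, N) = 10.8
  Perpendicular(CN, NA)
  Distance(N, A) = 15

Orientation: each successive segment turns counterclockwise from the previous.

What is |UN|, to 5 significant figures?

9.3087

G is at the origin; GU runs at 84.7° with length 26.5, so U = (2.4478, 26.387). ∠GUJ = 114.5° gives UJ at 150.20° from the x-axis; with |UJ| = 23.1, J = (-17.598, 37.867). ∠UJZ = 35.1° gives JZ at -64.900° from the x-axis; with |JZ| = 16.1, Z = (-10.768, 23.287). The perpendicularity gives ZL at right angles to JZ, so ZL runs at 25.100°; with |ZL| = 13.1, L = (1.0950, 28.844). ∠ZLC = 61.0° gives LC at 144.10° from the x-axis; with |LC| = 8.3, C = (-5.6283, 33.711). ∠LCN = 57.1° gives CN at -93.000° from the x-axis; with |CN| = 10.8, N = (-6.1936, 22.926). Then |UN| = |N − U| = 9.3087.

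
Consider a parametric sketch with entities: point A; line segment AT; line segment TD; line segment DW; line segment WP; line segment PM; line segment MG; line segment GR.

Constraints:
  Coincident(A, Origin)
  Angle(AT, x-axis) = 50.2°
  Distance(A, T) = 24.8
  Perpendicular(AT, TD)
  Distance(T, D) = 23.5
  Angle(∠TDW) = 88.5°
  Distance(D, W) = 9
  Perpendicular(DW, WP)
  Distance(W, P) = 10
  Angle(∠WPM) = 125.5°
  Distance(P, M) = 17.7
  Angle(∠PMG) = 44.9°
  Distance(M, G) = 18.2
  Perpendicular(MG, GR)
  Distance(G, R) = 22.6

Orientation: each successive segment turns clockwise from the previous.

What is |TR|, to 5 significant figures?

25.974

A is at the origin; AT runs at 50.2° with length 24.8, so T = (15.875, 19.053). AT ⟂ TD, so TD runs at -39.800°; with |TD| = 23.5, D = (33.929, 4.0109). ∠TDW = 88.5° gives DW at -131.30° from the x-axis; with |DW| = 9.0, W = (27.989, -2.7505). DW is perpendicular to WP, so WP runs at 138.70°; with |WP| = 10.0, P = (20.477, 3.8495). ∠WPM = 125.5° gives PM at 84.200° from the x-axis; with |PM| = 17.7, M = (22.265, 21.459). ∠PMG = 44.9° gives MG at -50.900° from the x-axis; with |MG| = 18.2, G = (33.744, 7.3348). MG ⟂ GR, so GR runs at -140.90°; with |GR| = 22.6, R = (16.205, -6.9184). Then |TR| = |R − T| = 25.974.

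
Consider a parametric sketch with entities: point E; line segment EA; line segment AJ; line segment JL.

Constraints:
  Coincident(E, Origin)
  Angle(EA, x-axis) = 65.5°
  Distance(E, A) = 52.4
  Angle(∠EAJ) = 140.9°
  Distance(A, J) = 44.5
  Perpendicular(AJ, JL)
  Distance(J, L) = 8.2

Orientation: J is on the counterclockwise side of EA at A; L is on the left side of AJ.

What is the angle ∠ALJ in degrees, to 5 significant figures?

79.559°

∠EAJ = 140.9°, so AJ runs at 65.5° + (180° − 140.9°) = 104.60° from the x-axis; with |AJ| = 44.5, J = A + 44.5·(cos 104.60°, sin 104.60°) = (10.513, 90.745). AJ ⟂ JL; with |JL| = 8.2 on the left of AJ, L = J + 8.2·(-0.96771, -0.25207) = (2.5776, 88.678). Then cos ∠ALJ = LA·LJ / (|LA||LJ|), giving 79.559°.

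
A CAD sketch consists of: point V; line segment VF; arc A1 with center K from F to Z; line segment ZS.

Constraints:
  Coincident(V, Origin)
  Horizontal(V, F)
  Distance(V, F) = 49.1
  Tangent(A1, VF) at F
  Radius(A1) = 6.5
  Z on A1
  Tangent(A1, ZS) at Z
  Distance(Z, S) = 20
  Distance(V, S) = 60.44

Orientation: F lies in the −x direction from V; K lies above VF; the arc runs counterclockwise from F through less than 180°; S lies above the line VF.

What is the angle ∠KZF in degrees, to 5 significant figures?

29.104°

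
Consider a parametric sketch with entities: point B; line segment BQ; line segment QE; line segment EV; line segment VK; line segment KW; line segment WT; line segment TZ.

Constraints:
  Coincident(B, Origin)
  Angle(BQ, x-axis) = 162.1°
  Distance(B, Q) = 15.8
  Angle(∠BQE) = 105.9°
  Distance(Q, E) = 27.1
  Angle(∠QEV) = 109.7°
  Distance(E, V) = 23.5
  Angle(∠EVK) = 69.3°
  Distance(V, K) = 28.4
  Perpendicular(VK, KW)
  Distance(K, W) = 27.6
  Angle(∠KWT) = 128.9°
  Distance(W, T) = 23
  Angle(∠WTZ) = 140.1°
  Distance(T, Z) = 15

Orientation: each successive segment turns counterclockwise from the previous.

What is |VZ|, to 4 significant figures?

42.02

∠KWT = 128.9° gives WT at -161.7° from the x-axis; with |WT| = 23.0, T = (-45.78, -4.953). ∠WTZ = 140.1° gives TZ at -121.8° from the x-axis; with |TZ| = 15.0, Z = (-53.69, -17.70). Then |VZ| = |Z − V| = 42.02.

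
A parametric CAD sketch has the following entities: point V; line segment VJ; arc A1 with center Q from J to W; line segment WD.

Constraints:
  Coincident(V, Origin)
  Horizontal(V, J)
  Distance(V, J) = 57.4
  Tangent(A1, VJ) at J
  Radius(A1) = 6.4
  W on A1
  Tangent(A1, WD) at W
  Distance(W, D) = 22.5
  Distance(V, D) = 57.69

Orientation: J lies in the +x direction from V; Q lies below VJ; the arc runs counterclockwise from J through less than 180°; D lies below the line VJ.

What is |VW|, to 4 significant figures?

51.37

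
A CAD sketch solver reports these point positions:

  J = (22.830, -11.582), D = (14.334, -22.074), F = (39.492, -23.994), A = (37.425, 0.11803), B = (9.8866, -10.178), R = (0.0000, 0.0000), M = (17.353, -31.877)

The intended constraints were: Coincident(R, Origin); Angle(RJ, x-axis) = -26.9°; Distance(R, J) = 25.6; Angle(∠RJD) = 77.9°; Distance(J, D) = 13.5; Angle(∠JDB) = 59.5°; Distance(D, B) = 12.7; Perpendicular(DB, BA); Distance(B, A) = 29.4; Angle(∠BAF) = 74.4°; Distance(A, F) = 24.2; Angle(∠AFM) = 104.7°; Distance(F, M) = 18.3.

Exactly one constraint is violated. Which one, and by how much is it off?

Distance(F, M) = 18.3 — off by 5.20.

R = (0.00, 0.00) ✓; RJ at -26.90° ✓; |RJ| = 25.60 ✓; ∠RJD = 77.90° ✓; |JD| = 13.50 ✓; ∠JDB = 59.50° ✓; |DB| = 12.70 ✓; ∠(DB, BA) = 90.00° ✓; |BA| = 29.40 ✓; ∠BAF = 74.40° ✓; |AF| = 24.20 ✓; ∠AFM = 104.7° ✓; |FM| = 23.50 ✗.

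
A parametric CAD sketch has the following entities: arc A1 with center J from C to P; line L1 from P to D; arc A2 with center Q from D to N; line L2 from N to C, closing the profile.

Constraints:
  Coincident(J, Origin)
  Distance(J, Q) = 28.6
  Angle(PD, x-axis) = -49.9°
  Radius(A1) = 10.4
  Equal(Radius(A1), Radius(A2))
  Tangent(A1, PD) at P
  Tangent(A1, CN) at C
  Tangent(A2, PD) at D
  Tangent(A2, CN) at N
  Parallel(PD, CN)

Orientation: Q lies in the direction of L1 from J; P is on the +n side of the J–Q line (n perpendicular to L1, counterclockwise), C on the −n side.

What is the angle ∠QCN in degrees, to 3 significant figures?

20.0°

Tangency of A1 to both parallel lines with radius 10.4 puts P and C at J ± 10.4·n: P = (7.96, 6.70), C = (-7.96, -6.70). Equal radii place D and N the same way about Q: D = Q + 10.4·n = (26.4, -15.2), N = Q − 10.4·n = (10.5, -28.6). Then cos ∠QCN = CQ·CN / (|CQ||CN|), giving 20.0°.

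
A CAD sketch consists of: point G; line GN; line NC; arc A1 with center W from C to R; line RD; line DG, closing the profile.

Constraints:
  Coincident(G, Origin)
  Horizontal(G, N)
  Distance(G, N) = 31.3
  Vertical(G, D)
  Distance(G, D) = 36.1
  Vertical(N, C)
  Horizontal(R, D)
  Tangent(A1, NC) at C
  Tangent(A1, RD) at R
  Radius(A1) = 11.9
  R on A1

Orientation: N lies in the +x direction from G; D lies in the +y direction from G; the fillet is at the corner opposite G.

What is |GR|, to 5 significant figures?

40.983

G is at the origin; GN is horizontal with |GN| = 31.3 and N on the +x side, so N = (31.300, 0.0000). G and D share the same x with |GD| = 36.1 and D on the +y side, so D = (0.0000, 36.100). The virtual corner opposite G is at (31.300, 36.100). Since A1 is tangent to NC there, WC ⟂ NC and since A1 is tangent to RD there, WR ⟂ RD, with radius 11.9, so the center W sits 11.9 in from both sides at W = (19.400, 24.200). That places the tangent points at C = (31.300, 24.200) on NC and R = (19.400, 36.100) on RD. Then |GR| = |R − G| = 40.983.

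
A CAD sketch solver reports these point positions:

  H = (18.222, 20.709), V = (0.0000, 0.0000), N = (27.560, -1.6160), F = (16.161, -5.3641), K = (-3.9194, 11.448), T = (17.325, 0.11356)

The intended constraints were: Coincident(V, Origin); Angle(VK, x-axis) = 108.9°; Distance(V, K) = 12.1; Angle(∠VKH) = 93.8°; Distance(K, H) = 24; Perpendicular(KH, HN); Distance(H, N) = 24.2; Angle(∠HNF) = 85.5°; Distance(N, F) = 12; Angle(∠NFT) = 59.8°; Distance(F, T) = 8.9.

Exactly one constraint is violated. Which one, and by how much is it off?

Distance(F, T) = 8.9 — off by 3.30.

V = (0.00, 0.00) ✓; VK at 108.9° ✓; |VK| = 12.10 ✓; ∠VKH = 93.80° ✓; |KH| = 24.00 ✓; ∠(KH, HN) = 90.00° ✓; |HN| = 24.20 ✓; ∠HNF = 85.50° ✓; |NF| = 12.00 ✓; ∠NFT = 59.80° ✓; |FT| = 5.600 ✗.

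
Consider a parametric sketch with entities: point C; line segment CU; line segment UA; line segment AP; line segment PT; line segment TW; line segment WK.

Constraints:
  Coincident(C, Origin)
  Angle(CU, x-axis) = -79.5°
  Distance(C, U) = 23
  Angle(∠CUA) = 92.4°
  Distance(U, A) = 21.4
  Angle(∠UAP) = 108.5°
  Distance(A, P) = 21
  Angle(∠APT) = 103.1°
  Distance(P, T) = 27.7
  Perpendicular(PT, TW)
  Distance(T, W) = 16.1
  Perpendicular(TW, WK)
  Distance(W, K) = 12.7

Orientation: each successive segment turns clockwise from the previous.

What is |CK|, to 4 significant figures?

11.86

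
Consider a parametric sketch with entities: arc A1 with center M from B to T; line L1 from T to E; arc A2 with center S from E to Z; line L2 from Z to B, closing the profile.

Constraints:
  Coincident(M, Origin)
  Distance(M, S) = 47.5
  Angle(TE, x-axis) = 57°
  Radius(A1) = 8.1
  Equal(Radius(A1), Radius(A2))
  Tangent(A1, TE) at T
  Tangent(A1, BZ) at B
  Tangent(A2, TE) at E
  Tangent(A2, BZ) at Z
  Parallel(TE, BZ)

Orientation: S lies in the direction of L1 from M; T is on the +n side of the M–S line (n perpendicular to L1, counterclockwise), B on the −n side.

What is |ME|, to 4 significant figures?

48.19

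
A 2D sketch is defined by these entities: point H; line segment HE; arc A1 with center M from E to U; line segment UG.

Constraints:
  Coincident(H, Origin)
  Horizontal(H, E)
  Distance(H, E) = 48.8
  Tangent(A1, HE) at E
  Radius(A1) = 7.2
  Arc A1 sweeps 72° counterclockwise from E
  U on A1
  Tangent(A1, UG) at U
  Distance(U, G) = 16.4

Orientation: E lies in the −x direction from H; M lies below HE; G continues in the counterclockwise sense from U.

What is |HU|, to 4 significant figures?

55.87

H is at the origin; HE is horizontal with |HE| = 48.8 and E on the −x side, so E = (-48.80, 0.000). Tangency of A1 to HE means the radius ME is perpendicular to HE, so M = E + (0, -7.2) = (-48.80, -7.200). On A1, E sits at bearing 90° from M; a 72° counterclockwise sweep puts U at bearing 162°, so U = M + 7.2·(cos 162°, sin 162°) = (-55.65, -4.975). Then |HU| = |U − H| = 55.87.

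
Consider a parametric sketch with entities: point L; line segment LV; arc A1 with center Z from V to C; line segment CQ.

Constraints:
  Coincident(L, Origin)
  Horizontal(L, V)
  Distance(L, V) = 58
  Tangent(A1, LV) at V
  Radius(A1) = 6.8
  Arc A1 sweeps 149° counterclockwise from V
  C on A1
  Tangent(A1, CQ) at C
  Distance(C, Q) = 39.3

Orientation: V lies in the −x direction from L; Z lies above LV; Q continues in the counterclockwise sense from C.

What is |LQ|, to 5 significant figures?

94.111

L is at the origin; L and V share the same y with |LV| = 58.0 and V on the −x side, so V = (-58.000, 0.0000). The tangent condition forces ZV to be normal to LV, so Z = V + (0, 6.8) = (-58.000, 6.8000). On A1, V sits at bearing -90° from Z; a 149° counterclockwise sweep puts C at bearing 59°, so C = Z + 6.8·(cos 59°, sin 59°) = (-54.498, 12.629). Since A1 is tangent to CQ there, ZC ⟂ CQ, so CQ runs along (−sin 59°, cos 59°); with |CQ| = 39.3, Q = (-88.184, 32.870). Then |LQ| = |Q − L| = 94.111.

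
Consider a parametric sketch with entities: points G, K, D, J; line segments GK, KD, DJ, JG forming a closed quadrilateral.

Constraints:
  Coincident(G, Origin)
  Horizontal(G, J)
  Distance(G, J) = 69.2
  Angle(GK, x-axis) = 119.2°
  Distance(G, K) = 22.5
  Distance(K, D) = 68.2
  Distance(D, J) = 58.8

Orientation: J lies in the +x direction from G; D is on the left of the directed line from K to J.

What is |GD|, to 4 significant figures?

72.45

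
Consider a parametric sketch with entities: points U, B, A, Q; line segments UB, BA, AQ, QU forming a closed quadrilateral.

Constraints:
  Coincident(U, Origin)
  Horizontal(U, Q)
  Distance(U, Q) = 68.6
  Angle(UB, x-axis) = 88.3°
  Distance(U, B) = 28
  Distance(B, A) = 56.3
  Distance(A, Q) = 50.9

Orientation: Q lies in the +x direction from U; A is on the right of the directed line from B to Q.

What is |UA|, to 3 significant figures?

33.3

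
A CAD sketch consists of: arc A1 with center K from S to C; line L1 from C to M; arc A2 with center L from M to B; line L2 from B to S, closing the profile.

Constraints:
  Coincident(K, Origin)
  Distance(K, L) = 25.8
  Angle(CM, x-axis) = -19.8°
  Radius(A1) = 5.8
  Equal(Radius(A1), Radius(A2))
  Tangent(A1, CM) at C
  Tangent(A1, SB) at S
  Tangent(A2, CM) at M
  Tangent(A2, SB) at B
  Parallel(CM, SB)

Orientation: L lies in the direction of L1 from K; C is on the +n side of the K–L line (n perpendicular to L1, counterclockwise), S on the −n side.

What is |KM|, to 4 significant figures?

26.44

The slot axis is L1's direction at -19.8°, so u = (cos -19.8°, sin -19.8°) = (0.9409, -0.3387) and n = (−sin -19.8°, cos -19.8°) = (0.3387, 0.9409). K is at the origin and L lies 25.8 along u from K, so L = 25.8·u = (24.27, -8.739). Tangency of A1 to both parallel lines with radius 5.8 puts C and S at K ± 5.8·n: C = (1.965, 5.457), S = (-1.965, -5.457). Equal radii place M and B the same way about L: M = L + 5.8·n = (26.24, -3.282), B = L − 5.8·n = (22.31, -14.20). Then |KM| = |M − K| = 26.44.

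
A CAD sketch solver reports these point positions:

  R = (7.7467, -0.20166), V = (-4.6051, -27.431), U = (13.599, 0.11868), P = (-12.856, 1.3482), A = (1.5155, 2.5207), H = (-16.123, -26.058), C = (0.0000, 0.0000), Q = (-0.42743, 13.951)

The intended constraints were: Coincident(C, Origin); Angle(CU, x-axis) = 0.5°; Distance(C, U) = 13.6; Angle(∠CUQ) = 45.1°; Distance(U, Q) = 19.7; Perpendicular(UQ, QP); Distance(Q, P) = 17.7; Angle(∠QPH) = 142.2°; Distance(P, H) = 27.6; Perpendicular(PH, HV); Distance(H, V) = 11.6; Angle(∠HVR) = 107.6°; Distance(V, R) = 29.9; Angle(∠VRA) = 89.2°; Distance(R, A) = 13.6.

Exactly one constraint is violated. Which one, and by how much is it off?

Distance(R, A) = 13.6 — off by 6.80.

C = (0.00, 0.00) ✓; CU at 0.5000° ✓; |CU| = 13.60 ✓; ∠CUQ = 45.10° ✓; |UQ| = 19.70 ✓; ∠(UQ, QP) = 90.00° ✓; |QP| = 17.70 ✓; ∠QPH = 142.2° ✓; |PH| = 27.60 ✓; ∠(PH, HV) = 90.00° ✓; |HV| = 11.60 ✓; ∠HVR = 107.6° ✓; |VR| = 29.90 ✓; ∠VRA = 89.20° ✓; |RA| = 6.800 ✗.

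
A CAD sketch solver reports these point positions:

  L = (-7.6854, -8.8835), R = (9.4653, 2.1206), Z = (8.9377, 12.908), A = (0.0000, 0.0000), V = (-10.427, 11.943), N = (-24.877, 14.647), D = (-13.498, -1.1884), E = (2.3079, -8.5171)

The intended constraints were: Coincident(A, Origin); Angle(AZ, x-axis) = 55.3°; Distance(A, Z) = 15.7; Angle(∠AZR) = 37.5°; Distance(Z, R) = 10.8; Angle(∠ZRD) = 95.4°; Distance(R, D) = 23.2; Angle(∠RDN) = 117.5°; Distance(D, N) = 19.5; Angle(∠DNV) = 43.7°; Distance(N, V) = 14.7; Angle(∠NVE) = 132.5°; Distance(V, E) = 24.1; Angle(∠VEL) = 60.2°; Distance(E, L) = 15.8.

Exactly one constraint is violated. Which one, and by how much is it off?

Distance(E, L) = 15.8 — off by 5.80.

A = (0.00, 0.00) ✓; AZ at 55.30° ✓; |AZ| = 15.70 ✓; ∠AZR = 37.50° ✓; |ZR| = 10.80 ✓; ∠ZRD = 95.40° ✓; |RD| = 23.20 ✓; ∠RDN = 117.5° ✓; |DN| = 19.50 ✓; ∠DNV = 43.70° ✓; |NV| = 14.70 ✓; ∠NVE = 132.5° ✓; |VE| = 24.10 ✓; ∠VEL = 60.20° ✓; |EL| = 10.00 ✗.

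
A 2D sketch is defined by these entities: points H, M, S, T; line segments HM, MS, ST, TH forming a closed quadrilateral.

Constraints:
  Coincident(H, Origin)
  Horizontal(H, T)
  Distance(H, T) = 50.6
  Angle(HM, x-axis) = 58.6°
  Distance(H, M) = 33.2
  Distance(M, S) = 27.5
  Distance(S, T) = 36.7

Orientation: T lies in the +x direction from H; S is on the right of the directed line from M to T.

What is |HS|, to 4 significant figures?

13.95

Checks: |MS| = 27.50 ✓; |ST| = 36.70 ✓.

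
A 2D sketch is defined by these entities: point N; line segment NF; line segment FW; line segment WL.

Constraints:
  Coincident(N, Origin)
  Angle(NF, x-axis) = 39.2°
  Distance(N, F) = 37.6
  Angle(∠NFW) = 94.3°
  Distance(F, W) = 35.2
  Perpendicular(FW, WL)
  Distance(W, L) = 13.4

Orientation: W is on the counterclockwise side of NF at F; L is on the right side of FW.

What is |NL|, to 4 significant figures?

63.53

N is at the origin; NF runs at 39.2° with length 37.6, so F = 37.6·(cos 39.2°, sin 39.2°) = (29.14, 23.76). ∠NFW = 94.3°, so FW runs at 39.2° + (180° − 94.3°) = 124.9° from the x-axis; with |FW| = 35.2, W = F + 35.2·(cos 124.9°, sin 124.9°) = (8.998, 52.63). The perpendicularity gives WL at right angles to FW; with |WL| = 13.4 on the right of FW, L = W + 13.4·(0.8202, 0.5721) = (19.99, 60.30). Then |NL| = |L − N| = 63.53.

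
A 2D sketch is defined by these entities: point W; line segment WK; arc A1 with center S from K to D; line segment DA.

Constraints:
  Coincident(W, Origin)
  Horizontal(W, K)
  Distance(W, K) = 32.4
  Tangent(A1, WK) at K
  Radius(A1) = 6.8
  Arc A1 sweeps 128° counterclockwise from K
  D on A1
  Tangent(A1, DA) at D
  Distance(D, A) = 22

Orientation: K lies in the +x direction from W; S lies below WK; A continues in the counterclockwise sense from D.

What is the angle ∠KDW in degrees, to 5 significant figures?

93.889°

W is at the origin; W and K share the same y with |WK| = 32.4 and K on the +x side, so K = (32.400, 0.0000). A1 meets WK tangentially, so SK is at right angles to WK, so S = K + (0, -6.8) = (32.400, -6.8000). On A1, K sits at bearing 90° from S; a 128° counterclockwise sweep puts D at bearing 218°, so D = S + 6.8·(cos 218°, sin 218°) = (27.042, -10.986). Then cos ∠KDW = DK·DW / (|DK||DW|), giving 93.889°.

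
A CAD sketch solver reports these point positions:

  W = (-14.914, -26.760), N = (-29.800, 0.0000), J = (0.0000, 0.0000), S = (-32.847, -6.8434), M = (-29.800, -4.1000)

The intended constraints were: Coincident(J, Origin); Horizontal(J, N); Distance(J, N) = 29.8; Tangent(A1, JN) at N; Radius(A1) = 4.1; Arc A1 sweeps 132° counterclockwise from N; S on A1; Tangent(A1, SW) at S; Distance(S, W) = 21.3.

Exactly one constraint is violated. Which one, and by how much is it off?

Distance(S, W) = 21.3 — off by 5.50.

J = (0.00, 0.00) ✓; J.y = 0.00, N.y = 0.00 ✓; |JN| = 29.80 ✓; ∠(MN, NJ) = 90.00° ✓; |MN| = 4.100 ✓; bearing(M→S) − bearing(M→N) = 132.0° ✓; |MS| = 4.100 ✓; ∠(MS, SW) = 90.00° ✓; |SW| = 26.80 ✗.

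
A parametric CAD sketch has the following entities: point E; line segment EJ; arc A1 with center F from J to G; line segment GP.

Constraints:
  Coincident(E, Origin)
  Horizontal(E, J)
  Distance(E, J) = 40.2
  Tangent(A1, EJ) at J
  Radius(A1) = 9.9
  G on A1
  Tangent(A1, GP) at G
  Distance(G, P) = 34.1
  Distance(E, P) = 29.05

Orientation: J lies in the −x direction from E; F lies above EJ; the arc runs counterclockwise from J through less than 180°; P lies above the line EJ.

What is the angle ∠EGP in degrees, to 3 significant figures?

51.1°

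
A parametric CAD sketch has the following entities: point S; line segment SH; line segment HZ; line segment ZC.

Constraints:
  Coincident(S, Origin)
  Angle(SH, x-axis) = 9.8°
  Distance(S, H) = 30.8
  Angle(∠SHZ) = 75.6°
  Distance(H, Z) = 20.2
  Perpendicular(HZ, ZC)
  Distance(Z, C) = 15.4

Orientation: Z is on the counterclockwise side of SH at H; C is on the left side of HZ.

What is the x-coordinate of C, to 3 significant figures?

8.02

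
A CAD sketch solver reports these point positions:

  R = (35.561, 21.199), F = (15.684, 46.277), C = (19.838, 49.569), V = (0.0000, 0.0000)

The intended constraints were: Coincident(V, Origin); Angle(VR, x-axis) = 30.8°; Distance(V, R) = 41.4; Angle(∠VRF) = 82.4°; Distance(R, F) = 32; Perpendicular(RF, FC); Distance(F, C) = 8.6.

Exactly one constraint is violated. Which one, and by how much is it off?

Distance(F, C) = 8.6 — off by 3.30.

V = (0.00, 0.00) ✓; VR at 30.80° ✓; |VR| = 41.40 ✓; ∠VRF = 82.40° ✓; |RF| = 32.00 ✓; ∠(RF, FC) = 90.00° ✓; |FC| = 5.300 ✗.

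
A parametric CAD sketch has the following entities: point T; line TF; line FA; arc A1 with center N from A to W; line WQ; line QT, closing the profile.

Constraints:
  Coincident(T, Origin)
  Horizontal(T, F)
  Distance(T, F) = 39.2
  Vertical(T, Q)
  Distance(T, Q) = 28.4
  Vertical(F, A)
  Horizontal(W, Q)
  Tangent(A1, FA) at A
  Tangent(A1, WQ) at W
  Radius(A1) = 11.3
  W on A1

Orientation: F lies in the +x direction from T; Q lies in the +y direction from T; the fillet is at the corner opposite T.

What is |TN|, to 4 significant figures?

32.72

T is at the origin; T and F share the same y with |TF| = 39.2 and F on the +x side, so F = (39.20, 0.000). TQ is vertical with |TQ| = 28.4 and Q on the +y side, so Q = (0.000, 28.40). The virtual corner opposite T is at (39.20, 28.40). Tangency of A1 to FA means the radius NA is perpendicular to FA and tangency of A1 to WQ means the radius NW is perpendicular to WQ, with radius 11.3, so the center N sits 11.3 in from both sides at N = (27.90, 17.10). Then |TN| = |N − T| = 32.72.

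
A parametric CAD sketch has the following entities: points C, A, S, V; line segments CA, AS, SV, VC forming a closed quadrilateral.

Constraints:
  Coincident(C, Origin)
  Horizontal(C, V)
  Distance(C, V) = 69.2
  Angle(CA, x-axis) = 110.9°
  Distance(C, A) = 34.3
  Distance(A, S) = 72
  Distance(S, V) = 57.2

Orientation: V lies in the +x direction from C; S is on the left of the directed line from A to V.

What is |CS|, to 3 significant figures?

78.8

Checks: |AS| = 72.00 ✓; |SV| = 57.20 ✓.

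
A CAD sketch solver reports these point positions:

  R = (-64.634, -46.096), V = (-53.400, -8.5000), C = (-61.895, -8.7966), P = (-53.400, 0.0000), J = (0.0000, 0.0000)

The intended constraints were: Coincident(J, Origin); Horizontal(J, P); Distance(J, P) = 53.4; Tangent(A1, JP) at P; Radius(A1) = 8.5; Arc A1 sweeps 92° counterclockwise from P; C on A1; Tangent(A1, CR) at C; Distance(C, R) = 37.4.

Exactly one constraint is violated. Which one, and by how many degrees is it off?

Tangent(A1, CR) at C — off by 6.20°.

J = (0.00, 0.00) ✓; J.y = 0.00, P.y = 0.00 ✓; |JP| = 53.40 ✓; ∠(VP, PJ) = 90.00° ✓; |VP| = 8.500 ✓; bearing(V→C) − bearing(V→P) = 92.00° ✓; |VC| = 8.500 ✓; ∠(VC, CR) = 96.20° ✗; |CR| = 37.40 ✓.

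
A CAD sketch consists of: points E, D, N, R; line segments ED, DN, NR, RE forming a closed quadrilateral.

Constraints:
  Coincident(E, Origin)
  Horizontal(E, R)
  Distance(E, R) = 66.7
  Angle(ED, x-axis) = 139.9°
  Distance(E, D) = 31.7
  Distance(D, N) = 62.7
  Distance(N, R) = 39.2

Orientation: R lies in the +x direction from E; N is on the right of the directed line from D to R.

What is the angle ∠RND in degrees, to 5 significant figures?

130.93°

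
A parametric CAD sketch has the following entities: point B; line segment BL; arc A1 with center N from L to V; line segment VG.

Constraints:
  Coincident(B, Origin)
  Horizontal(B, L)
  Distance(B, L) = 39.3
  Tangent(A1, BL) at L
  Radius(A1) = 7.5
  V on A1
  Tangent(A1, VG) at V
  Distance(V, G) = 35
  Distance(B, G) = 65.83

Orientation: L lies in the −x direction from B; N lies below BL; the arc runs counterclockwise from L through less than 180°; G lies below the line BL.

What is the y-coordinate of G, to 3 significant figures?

-41.2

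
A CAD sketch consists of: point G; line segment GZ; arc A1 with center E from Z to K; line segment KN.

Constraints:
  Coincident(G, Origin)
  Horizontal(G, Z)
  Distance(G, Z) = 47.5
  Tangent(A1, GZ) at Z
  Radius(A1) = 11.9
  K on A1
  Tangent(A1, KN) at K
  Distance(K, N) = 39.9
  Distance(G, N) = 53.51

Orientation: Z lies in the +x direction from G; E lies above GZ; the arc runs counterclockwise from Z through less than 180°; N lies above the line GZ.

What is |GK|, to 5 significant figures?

59.138

Checks: |EK| = 11.90 ✓; ∠(EK, KN) = 90.00° ✓; |KN| = 39.90 ✓; |GN| = 53.51 ✓.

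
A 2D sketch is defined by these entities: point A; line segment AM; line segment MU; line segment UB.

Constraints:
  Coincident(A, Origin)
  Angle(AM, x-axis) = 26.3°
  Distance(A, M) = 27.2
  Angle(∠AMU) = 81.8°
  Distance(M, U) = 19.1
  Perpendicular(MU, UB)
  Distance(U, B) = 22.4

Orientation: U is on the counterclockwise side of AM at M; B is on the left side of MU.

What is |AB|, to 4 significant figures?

15.88

A is at the origin; AM runs at 26.3° with length 27.2, so M = 27.2·(cos 26.3°, sin 26.3°) = (24.38, 12.05). ∠AMU = 81.8°, so MU runs at 26.3° + (180° − 81.8°) = 124.5° from the x-axis; with |MU| = 19.1, U = M + 19.1·(cos 124.5°, sin 124.5°) = (13.57, 27.79). The perpendicularity gives UB at right angles to MU; with |UB| = 22.4 on the left of MU, B = U + 22.4·(-0.8241, -0.5664) = (-4.894, 15.10). Then |AB| = |B − A| = 15.88.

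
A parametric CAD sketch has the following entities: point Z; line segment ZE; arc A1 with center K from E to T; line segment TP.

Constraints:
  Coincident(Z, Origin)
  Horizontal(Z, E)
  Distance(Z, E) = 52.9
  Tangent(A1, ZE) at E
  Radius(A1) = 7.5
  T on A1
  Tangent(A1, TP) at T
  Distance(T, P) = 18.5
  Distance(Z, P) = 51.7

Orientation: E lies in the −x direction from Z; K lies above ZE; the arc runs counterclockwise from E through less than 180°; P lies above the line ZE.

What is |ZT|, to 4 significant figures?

45.98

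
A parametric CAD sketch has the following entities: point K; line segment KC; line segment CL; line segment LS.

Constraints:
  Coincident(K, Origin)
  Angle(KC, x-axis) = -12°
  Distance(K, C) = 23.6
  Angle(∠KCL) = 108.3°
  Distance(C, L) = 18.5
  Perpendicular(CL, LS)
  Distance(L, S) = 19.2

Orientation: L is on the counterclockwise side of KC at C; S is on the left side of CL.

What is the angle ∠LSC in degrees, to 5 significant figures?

43.936°

K is at the origin; KC runs at -12.0° with length 23.6, so C = 23.6·(cos -12.0°, sin -12.0°) = (23.084, -4.9067). ∠KCL = 108.3°, so CL runs at -12.0° + (180° − 108.3°) = 59.700° from the x-axis; with |CL| = 18.5, L = C + 18.5·(cos 59.700°, sin 59.700°) = (32.418, 11.066). CL ⟂ LS; with |LS| = 19.2 on the left of CL, S = L + 19.2·(-0.86340, 0.50453) = (15.841, 20.753). Then cos ∠LSC = SL·SC / (|SL||SC|), giving 43.936°.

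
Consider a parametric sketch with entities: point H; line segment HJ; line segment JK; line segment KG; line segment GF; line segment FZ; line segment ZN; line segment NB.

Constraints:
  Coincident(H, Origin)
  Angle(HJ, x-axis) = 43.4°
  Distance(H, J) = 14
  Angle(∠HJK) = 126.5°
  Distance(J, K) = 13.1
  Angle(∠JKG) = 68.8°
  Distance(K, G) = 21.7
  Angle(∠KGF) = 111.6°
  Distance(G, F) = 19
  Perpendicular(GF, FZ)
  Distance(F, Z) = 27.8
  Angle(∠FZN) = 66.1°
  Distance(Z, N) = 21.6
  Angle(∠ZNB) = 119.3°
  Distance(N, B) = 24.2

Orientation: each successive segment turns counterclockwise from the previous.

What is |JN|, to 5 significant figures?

5.9847

H is at the origin; HJ runs at 43.4° with length 14.0, so J = (10.172, 9.6192). ∠HJK = 126.5° gives JK at 96.900° from the x-axis; with |JK| = 13.1, K = (8.5983, 22.624). ∠JKG = 68.8° gives KG at -151.90° from the x-axis; with |KG| = 21.7, G = (-10.544, 12.403). ∠KGF = 111.6° gives GF at -83.500° from the x-axis; with |GF| = 19.0, F = (-8.3930, -6.4745). GF ⟂ FZ, so FZ runs at 6.5000°; with |FZ| = 27.8, Z = (19.228, -3.3274). ∠FZN = 66.1° gives ZN at 120.40° from the x-axis; with |ZN| = 21.6, N = (8.2979, 15.303). Then |JN| = |N − J| = 5.9847.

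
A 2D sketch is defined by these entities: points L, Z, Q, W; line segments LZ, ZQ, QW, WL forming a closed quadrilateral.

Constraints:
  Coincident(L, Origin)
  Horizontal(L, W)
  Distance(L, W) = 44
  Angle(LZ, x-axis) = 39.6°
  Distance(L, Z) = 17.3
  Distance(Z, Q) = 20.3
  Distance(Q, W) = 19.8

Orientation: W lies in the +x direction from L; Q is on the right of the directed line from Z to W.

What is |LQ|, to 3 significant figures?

25.6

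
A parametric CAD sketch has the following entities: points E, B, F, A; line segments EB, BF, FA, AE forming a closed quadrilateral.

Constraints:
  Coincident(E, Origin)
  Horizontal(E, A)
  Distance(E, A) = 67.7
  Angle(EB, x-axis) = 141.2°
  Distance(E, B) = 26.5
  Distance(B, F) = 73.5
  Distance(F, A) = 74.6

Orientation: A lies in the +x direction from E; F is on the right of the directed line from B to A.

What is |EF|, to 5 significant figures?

50.743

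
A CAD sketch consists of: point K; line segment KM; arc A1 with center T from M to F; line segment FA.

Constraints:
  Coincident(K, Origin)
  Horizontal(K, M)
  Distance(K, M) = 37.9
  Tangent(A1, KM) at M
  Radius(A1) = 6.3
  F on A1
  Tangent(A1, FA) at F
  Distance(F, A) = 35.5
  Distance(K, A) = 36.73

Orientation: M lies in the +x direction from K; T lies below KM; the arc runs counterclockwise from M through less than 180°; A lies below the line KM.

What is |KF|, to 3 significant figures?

32.6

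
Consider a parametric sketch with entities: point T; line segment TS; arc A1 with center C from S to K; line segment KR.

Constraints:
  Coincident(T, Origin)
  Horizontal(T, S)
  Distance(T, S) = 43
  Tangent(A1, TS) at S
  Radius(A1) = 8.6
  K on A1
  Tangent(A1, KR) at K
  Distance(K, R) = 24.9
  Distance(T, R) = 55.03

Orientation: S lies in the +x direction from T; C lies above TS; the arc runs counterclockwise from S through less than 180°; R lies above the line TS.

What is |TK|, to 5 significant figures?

52.367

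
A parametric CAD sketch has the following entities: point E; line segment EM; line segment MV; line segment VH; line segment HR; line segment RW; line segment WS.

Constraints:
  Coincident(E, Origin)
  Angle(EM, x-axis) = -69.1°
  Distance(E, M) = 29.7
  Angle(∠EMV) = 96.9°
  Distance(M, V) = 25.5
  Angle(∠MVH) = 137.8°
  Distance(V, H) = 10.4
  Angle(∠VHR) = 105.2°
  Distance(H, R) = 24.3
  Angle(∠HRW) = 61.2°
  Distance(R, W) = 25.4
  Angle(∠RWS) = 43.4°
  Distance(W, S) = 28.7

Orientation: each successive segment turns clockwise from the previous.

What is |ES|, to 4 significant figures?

42.50

E is at the origin; EM runs at -69.1° with length 29.7, so M = (10.60, -27.75). ∠EMV = 96.9° gives MV at -152.2° from the x-axis; with |MV| = 25.5, V = (-11.96, -39.64). ∠MVH = 137.8° gives VH at 165.6° from the x-axis; with |VH| = 10.4, H = (-22.03, -37.05). ∠VHR = 105.2° gives HR at 90.80° from the x-axis; with |HR| = 24.3, R = (-22.37, -12.75). ∠HRW = 61.2° gives RW at -28.00° from the x-axis; with |RW| = 25.4, W = (0.05263, -24.68). ∠RWS = 43.4° gives WS at -164.6° from the x-axis; with |WS| = 28.7, S = (-27.62, -32.30). Then |ES| = |S − E| = 42.50.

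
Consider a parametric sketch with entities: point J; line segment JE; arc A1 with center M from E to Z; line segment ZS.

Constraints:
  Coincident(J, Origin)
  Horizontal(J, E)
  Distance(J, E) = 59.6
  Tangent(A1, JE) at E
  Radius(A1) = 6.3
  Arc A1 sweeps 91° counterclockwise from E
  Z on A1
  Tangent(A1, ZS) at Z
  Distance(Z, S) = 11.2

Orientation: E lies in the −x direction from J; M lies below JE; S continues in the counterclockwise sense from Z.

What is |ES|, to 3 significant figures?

18.6

J is at the origin; J and E share the same y with |JE| = 59.6 and E on the −x side, so E = (-59.6, 0.00). Tangency of A1 to JE means the radius ME is perpendicular to JE, so M = E + (0, -6.3) = (-59.6, -6.30). On A1, E sits at bearing 90° from M; a 91° counterclockwise sweep puts Z at bearing 181°, so Z = M + 6.3·(cos 181°, sin 181°) = (-65.9, -6.41). The tangent condition forces MZ to be normal to ZS, so ZS runs along (−sin 181°, cos 181°); with |ZS| = 11.2, S = (-65.7, -17.6). Then |ES| = |S − E| = 18.6.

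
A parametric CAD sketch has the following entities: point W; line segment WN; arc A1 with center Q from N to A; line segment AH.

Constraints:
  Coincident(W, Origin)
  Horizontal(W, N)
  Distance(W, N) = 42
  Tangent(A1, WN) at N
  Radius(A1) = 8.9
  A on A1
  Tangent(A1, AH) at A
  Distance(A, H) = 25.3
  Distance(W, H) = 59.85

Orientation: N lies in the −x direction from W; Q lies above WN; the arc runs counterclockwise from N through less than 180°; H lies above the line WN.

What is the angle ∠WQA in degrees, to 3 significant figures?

45.7°

W is at the origin; W and N share the same y with |WN| = 42.0 and N on the −x side, so N = (-42.0, 0.00). The tangent condition forces QN to be normal to WN, so Q = N + (0, 8.9) = (-42.0, 8.90). Since QA ⟂ AH (tangency), |QH| = √(8.9² + 25.3²) = 26.8 regardless of where A sits on A1. So H lies on both circle(W, 59.85) and circle(Q, 26.8); the above-WN intersection is H = (-48.6, 34.9). A is the foot of the tangent from H: A = (-34.6, 13.8).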